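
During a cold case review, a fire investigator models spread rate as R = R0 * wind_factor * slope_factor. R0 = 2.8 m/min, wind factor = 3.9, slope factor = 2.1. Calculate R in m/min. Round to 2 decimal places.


Fire spread rate calculation:
R = R0 * wind_factor * slope_factor
= 2.8 * 3.9 * 2.1
= 10.92 * 2.1
= 22.93 m/min

22.93


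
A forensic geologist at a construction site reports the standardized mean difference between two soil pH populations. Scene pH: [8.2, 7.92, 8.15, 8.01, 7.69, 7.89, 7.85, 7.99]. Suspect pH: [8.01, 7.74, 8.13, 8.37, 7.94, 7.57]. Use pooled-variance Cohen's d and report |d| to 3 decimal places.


Pooled-variance Cohen's d for soil pH comparison:
Scene mean = 63.7 / 8 = 7.9625
Suspect mean = 47.76 / 6 = 7.96
Scene sample variance s_s^2 = 0.026936
Suspect sample variance s_c^2 = 0.08008
Pooled variance = ((n_s-1)*s_s^2 + (n_c-1)*s_c^2) / (n_s + n_c - 2) = 0.049079
Pooled SD = sqrt(0.049079) = 0.221538
Mean difference = 0.0025
|d| = |0.0025| / 0.221538 = 0.011

0.011


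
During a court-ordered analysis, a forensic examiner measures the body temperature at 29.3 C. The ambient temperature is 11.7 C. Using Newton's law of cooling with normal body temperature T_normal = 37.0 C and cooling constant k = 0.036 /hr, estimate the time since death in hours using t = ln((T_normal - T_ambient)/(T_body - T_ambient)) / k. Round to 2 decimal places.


Using Newton's law of cooling:
t = ln((T_normal - T_ambient) / (T_body - T_ambient)) / k
T_normal - T_ambient = 25.3
T_body - T_ambient = 17.6
Ratio = 1.4375
ln(ratio) = 0.362905
t = 0.362905 / 0.036 = 10.08 hours

10.08


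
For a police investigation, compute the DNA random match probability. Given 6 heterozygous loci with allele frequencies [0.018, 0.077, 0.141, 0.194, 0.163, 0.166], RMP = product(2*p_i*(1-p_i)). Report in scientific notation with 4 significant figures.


Computing RMP for 6 loci:
Locus 1: 2 * 0.018 * 0.982 = 0.035352
Locus 2: 2 * 0.077 * 0.923 = 0.142142
Locus 3: 2 * 0.141 * 0.859 = 0.242238
Locus 4: 2 * 0.194 * 0.806 = 0.312728
Locus 5: 2 * 0.163 * 0.837 = 0.272862
Locus 6: 2 * 0.166 * 0.834 = 0.276888
RMP = 2.876e-05

2.876e-05


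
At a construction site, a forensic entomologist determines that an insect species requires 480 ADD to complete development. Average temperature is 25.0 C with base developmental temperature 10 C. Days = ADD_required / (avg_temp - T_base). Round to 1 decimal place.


Insect development time:
Effective temperature = avg_temp - T_base = 25.0 - 10 = 15.0 C
Days = ADD / effective_temp = 480 / 15.0 = 32.0 days

32.0


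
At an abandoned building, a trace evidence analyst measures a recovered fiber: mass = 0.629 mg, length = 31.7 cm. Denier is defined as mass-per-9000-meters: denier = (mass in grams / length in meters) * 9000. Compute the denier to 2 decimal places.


Denier calculation:
Mass in grams = 0.629 mg / 1000 = 0.000629 g
Length in meters = 31.7 cm / 100 = 0.317 m
Linear density = mass / length = 0.000629 / 0.317 = 0.00198423 g/m
Denier = (g/m) * 9000 = 0.00198423 * 9000 = 17.86

17.86


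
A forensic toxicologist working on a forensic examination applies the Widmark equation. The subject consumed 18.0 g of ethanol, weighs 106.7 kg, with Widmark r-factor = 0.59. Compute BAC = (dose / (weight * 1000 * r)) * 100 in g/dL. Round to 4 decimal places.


Applying the Widmark formula:
BAC = (dose_g / (body_wt * 1000 * r)) * 100
Denominator = 106.7 * 1000 * 0.59 = 62953
BAC = (18.0 / 62953) * 100
BAC = 0.0286 g/dL

0.0286


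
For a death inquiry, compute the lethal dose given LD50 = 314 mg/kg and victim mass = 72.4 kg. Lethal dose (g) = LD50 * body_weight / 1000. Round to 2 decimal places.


Lethal dose calculation:
Lethal dose = LD50 * body_weight / 1000
= 314 * 72.4 / 1000
= 22733.6 / 1000
= 22.73 g

22.73


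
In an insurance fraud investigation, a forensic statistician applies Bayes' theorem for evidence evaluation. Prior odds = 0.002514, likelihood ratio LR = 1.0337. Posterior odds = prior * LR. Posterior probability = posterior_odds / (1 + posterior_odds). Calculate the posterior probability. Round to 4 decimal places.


Bayesian evidence evaluation:
Posterior odds = prior_odds * LR = 0.002514 * 1.0337 = 0.002598722
Posterior probability = posterior_odds / (1 + posterior_odds)
= 0.002598722 / (1 + 0.002598722)
= 0.002598722 / 1.002598722
= 0.0026

0.0026


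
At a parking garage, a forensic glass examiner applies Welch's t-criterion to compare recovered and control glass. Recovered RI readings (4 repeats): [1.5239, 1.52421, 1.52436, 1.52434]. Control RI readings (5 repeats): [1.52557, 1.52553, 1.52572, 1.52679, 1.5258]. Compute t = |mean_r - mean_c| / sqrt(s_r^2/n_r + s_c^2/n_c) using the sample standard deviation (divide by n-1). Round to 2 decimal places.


Welch's t-criterion for glass RI comparison:
Recovered mean = sum / n_r = 6.09681 / 4 = 1.5242025
Control mean = sum / n_c = 7.62941 / 5 = 1.525882
Recovered sample variance s_r^2 = 4.50917e-08
Control sample variance s_c^2 = 2.6967e-07
Welch SE (unpooled) = sqrt(s_r^2/n_r + s_c^2/n_c) = sqrt(1.12729e-08 + 5.3934e-08) = sqrt(6.52069e-08) = 0.000255356
|mean_r - mean_c| = 0.0016795
t = 0.0016795 / 0.000255356 = 6.58

6.58


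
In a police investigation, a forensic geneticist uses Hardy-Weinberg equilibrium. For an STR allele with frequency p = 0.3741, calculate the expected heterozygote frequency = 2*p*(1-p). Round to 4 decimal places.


Hardy-Weinberg heterozygote frequency:
q = 1 - p = 1 - 0.3741 = 0.6259
2pq = 2 * 0.3741 * 0.6259 = 0.4683

0.4683


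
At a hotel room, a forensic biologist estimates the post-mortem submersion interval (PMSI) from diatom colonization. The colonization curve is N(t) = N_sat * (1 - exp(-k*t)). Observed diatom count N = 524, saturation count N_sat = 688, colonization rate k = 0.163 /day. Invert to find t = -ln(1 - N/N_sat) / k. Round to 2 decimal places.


PMSI from diatom colonization curve:
N / N_sat = 524 / 688 = 0.761628
1 - N/N_sat = 0.238372
ln(1 - N/N_sat) = -1.433923
t = -ln(1 - N/N_sat) / k = -(-1.433923) / 0.163 = 8.80 days

8.80


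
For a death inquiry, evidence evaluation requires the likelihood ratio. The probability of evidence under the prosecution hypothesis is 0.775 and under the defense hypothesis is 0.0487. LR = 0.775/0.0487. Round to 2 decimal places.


Likelihood ratio calculation:
LR = P(E|Hp) / P(E|Hd)
LR = 0.775 / 0.0487
LR = 15.91

15.91


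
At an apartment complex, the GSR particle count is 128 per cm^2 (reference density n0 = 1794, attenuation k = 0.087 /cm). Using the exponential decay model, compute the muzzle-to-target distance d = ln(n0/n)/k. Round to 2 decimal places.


GSR distance calculation:
n0/n = 1794 / 128 = 14.015625
ln(n0/n) = 2.640173
d = 2.640173 / 0.087 = 30.35 cm

30.35


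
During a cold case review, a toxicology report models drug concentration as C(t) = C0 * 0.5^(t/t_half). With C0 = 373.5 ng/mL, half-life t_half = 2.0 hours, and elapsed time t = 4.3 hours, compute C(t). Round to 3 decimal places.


Drug concentration decay:
Number of half-lives = t / t_half = 4.3 / 2.0 = 2.15
Decay factor = 0.5^2.15 = 0.22531262
C(t) = 373.5 * 0.22531262 = 84.154 ng/mL

84.154


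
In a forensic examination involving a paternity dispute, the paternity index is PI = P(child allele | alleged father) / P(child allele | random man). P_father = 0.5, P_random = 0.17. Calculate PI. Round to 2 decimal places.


Paternity Index calculation:
PI = P(allele|father) / P(allele|random)
PI = 0.5 / 0.17
PI = 2.94

2.94


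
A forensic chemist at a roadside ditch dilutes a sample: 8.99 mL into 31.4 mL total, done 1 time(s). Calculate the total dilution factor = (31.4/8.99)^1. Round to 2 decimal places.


Dilution factor calculation:
Single dilution = V_total / V_sample = 31.4 / 8.99 ≈ 3.49277
Number of dilutions = 1
Total DF = (31.4 / 8.99)^1 (full precision, rounded at the end) = 3.49

3.49


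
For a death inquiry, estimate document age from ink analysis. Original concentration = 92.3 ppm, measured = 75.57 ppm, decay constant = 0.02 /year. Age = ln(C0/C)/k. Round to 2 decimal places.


Document age estimation:
C0/C = 92.3 / 75.57 = 1.221384
ln(C0/C) = 0.199985
t = 0.199985 / 0.02 = 10.00 years

10.00


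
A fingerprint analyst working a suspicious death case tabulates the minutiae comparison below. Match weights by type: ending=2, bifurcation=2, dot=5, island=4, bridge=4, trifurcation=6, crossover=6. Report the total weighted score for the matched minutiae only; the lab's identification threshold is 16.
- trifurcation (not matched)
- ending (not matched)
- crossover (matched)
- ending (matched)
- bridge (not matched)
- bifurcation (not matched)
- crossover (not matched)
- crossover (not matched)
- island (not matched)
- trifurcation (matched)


Weighted minutiae match score:
  trifurcation: not matched, +0
  ending: not matched, +0
  crossover: matched, +6 (running total 6)
  ending: matched, +2 (running total 8)
  bridge: not matched, +0
  bifurcation: not matched, +0
  crossover: not matched, +0
  crossover: not matched, +0
  island: not matched, +0
  trifurcation: matched, +6 (running total 14)
Total score = 14
Threshold = 16; verdict = inconclusive

14


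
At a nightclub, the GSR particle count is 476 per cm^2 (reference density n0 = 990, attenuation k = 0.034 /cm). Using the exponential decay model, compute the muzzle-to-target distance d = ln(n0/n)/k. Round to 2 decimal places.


GSR distance calculation:
n0/n = 990 / 476 = 2.079832
ln(n0/n) = 0.732287
d = 0.732287 / 0.034 = 21.54 cm

21.54


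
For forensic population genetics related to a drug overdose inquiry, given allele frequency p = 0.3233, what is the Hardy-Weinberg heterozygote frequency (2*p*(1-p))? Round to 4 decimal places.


Hardy-Weinberg heterozygote frequency:
q = 1 - p = 1 - 0.3233 = 0.6767
2pq = 2 * 0.3233 * 0.6767 = 0.4376

0.4376


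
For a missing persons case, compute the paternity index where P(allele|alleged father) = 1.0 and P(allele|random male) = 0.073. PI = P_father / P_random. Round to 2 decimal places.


Paternity Index calculation:
PI = P(allele|father) / P(allele|random)
PI = 1.0 / 0.073
PI = 13.70

13.70


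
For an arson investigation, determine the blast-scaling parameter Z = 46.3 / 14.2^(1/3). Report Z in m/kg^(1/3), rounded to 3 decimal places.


Scaled distance calculation:
W^(1/3) = 14.2^(1/3) = 2.421565
Z = R / W^(1/3) = 46.3 / 2.421565
Z = 19.120 m/kg^(1/3)

19.120


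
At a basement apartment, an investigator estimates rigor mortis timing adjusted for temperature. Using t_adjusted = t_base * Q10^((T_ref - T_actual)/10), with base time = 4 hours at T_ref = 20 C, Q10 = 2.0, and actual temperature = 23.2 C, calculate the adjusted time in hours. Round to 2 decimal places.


Rigor mortis time adjustment:
Exponent = (T_ref - T_actual) / 10 = (20 - 23.2) / 10 = -0.32
Q10 factor = 2.0^-0.32 = 0.80107
t_adjusted = 4 * 0.80107 = 3.20 hours

3.20


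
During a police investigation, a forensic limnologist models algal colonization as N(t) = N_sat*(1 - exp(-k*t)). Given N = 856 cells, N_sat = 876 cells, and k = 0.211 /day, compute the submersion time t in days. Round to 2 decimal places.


PMSI from diatom colonization curve:
N / N_sat = 856 / 876 = 0.977169
1 - N/N_sat = 0.022831
ln(1 - N/N_sat) = -3.779636
t = -ln(1 - N/N_sat) / k = -(-3.779636) / 0.211 = 17.91 days

17.91


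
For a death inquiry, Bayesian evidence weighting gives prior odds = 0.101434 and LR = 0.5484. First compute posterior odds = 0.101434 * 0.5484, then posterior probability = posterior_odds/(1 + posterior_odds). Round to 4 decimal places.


Bayesian evidence evaluation:
Posterior odds = prior_odds * LR = 0.101434 * 0.5484 = 0.05562641
Posterior probability = posterior_odds / (1 + posterior_odds)
= 0.05562641 / (1 + 0.05562641)
= 0.05562641 / 1.05562641
= 0.0527

0.0527


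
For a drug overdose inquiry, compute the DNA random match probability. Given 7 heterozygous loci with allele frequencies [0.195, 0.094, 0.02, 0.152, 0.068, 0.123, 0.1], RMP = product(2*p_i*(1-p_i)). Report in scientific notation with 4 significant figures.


Computing RMP for 7 loci:
Locus 1: 2 * 0.195 * 0.805 = 0.31395
Locus 2: 2 * 0.094 * 0.906 = 0.170328
Locus 3: 2 * 0.02 * 0.98 = 0.0392
Locus 4: 2 * 0.152 * 0.848 = 0.257792
Locus 5: 2 * 0.068 * 0.932 = 0.126752
Locus 6: 2 * 0.123 * 0.877 = 0.215742
Locus 7: 2 * 0.1 * 0.9 = 0.18
RMP = 2.660e-06

2.660e-06


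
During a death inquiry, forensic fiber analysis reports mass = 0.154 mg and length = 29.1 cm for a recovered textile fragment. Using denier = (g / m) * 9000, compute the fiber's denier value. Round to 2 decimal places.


Denier calculation:
Mass in grams = 0.154 mg / 1000 = 0.000154 g
Length in meters = 29.1 cm / 100 = 0.291 m
Linear density = mass / length = 0.000154 / 0.291 = 0.00052921 g/m
Denier = (g/m) * 9000 = 0.00052921 * 9000 = 4.76

4.76


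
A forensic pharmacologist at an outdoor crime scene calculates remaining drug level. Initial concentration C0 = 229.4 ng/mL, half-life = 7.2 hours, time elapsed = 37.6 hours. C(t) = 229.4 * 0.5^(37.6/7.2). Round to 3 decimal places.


Drug concentration decay:
Number of half-lives = t / t_half = 37.6 / 7.2 = 5.222222
Decay factor = 0.5^5.222222 = 0.02678888
C(t) = 229.4 * 0.02678888 = 6.145 ng/mL

6.145


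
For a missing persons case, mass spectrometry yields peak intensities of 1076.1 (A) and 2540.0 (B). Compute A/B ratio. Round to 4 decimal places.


Spectral peak ratio:
Peak A = 1076.1 counts
Peak B = 2540.0 counts
Ratio = 1076.1 / 2540.0 = 0.4237

0.4237


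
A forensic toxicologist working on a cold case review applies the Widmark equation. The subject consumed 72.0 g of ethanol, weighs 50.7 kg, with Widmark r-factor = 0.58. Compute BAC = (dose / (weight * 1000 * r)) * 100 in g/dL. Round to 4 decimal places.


Applying the Widmark formula:
BAC = (dose_g / (body_wt * 1000 * r)) * 100
Denominator = 50.7 * 1000 * 0.58 = 29406
BAC = (72.0 / 29406) * 100
BAC = 0.2448 g/dL

0.2448


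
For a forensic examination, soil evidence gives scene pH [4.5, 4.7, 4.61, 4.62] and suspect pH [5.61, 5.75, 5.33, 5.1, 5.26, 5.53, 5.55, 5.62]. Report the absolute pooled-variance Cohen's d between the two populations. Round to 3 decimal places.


Pooled-variance Cohen's d for soil pH comparison:
Scene mean = 18.43 / 4 = 4.6075
Suspect mean = 43.75 / 8 = 5.46875
Scene sample variance s_s^2 = 0.006758
Suspect sample variance s_c^2 = 0.047298
Pooled variance = ((n_s-1)*s_s^2 + (n_c-1)*s_c^2) / (n_s + n_c - 2) = 0.035136
Pooled SD = sqrt(0.035136) = 0.187446
Mean difference = -0.86125
|d| = |-0.86125| / 0.187446 = 4.595

4.595


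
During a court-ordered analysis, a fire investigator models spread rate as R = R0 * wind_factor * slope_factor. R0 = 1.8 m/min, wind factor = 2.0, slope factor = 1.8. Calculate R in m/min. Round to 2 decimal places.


Fire spread rate calculation:
R = R0 * wind_factor * slope_factor
= 1.8 * 2.0 * 1.8
= 3.6 * 1.8
= 6.48 m/min

6.48


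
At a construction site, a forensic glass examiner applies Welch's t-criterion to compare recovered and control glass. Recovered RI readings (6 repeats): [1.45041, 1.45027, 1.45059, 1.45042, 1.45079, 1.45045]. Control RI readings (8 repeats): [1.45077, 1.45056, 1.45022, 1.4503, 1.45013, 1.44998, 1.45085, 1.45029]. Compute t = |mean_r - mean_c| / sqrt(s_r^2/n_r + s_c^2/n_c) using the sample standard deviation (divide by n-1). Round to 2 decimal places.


Welch's t-criterion for glass RI comparison:
Recovered mean = sum / n_r = 8.70293 / 6 = 1.4504883
Control mean = sum / n_c = 11.6031 / 8 = 1.4503875
Recovered sample variance s_r^2 = 3.22567e-08
Control sample variance s_c^2 = 9.53643e-08
Welch SE (unpooled) = sqrt(s_r^2/n_r + s_c^2/n_c) = sqrt(5.37611e-09 + 1.19205e-08) = sqrt(1.72966e-08) = 0.000131517
|mean_r - mean_c| = 0.000100833
t = 0.000100833 / 0.000131517 = 0.77

0.77


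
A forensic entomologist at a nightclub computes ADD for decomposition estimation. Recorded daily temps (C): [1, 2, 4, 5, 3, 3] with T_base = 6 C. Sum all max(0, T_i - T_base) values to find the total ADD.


Computing ADD day by day:
Day 1: max(0, 1 - 6) = 0
Day 2: max(0, 2 - 6) = 0
Day 3: max(0, 4 - 6) = 0
Day 4: max(0, 5 - 6) = 0
Day 5: max(0, 3 - 6) = 0
Day 6: max(0, 3 - 6) = 0
Total ADD = 0

0


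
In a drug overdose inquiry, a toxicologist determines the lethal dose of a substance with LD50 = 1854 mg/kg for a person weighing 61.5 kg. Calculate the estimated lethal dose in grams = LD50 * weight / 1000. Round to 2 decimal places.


Lethal dose calculation:
Lethal dose = LD50 * body_weight / 1000
= 1854 * 61.5 / 1000
= 114021 / 1000
= 114.02 g

114.02


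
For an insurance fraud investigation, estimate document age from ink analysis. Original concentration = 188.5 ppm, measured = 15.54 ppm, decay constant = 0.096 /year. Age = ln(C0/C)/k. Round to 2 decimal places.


Document age estimation:
C0/C = 188.5 / 15.54 = 12.129987
ln(C0/C) = 2.495681
t = 2.495681 / 0.096 = 26.00 years

26.00


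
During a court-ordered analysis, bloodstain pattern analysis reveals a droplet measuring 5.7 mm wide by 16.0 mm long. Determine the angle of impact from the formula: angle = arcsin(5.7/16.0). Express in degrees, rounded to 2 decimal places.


Blood spatter impact angle calculation:
width / length = 5.7 / 16.0 = 0.35625
angle = arcsin(0.35625)
angle = 20.87 degrees

20.87


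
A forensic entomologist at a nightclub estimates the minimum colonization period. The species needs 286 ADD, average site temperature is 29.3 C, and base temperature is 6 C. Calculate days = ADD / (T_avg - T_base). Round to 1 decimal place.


Insect development time:
Effective temperature = avg_temp - T_base = 29.3 - 6 = 23.3 C
Days = ADD / effective_temp = 286 / 23.3 = 12.3 days

12.3


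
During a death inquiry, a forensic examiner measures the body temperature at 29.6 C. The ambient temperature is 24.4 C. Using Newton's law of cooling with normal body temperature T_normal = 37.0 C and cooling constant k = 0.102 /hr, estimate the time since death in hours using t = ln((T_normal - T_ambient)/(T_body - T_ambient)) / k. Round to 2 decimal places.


Using Newton's law of cooling:
t = ln((T_normal - T_ambient) / (T_body - T_ambient)) / k
T_normal - T_ambient = 12.6
T_body - T_ambient = 5.2
Ratio = 2.423077
ln(ratio) = 0.885038
t = 0.885038 / 0.102 = 8.68 hours

8.68


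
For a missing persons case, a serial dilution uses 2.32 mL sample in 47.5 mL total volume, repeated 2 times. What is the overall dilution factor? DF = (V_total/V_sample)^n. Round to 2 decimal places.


Dilution factor calculation:
Single dilution = V_total / V_sample = 47.5 / 2.32 ≈ 20.474138
Number of dilutions = 2
Total DF = (47.5 / 2.32)^2 (full precision, rounded at the end) = 419.19

419.19


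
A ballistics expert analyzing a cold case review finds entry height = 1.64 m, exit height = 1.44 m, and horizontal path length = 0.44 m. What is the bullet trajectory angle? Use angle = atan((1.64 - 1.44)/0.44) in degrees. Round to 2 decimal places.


Bullet trajectory angle:
Height difference = 1.64 - 1.44 = 0.2 m
angle = atan(0.2 / 0.44)
angle = atan(0.454545)
angle = 24.44 degrees

24.44


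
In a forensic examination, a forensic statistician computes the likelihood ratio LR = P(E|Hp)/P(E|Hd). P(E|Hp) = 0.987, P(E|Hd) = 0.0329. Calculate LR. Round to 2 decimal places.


Likelihood ratio calculation:
LR = P(E|Hp) / P(E|Hd)
LR = 0.987 / 0.0329
LR = 30.00

30.00


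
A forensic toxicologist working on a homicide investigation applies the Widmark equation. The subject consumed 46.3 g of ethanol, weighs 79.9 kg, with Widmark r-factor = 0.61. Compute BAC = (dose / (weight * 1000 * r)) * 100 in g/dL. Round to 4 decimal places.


Applying the Widmark formula:
BAC = (dose_g / (body_wt * 1000 * r)) * 100
Denominator = 79.9 * 1000 * 0.61 = 48739
BAC = (46.3 / 48739) * 100
BAC = 0.0950 g/dL

0.0950


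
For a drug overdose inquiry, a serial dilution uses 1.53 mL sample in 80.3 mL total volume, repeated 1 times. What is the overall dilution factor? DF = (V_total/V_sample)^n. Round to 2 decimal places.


Dilution factor calculation:
Single dilution = V_total / V_sample = 80.3 / 1.53 ≈ 52.48366
Number of dilutions = 1
Total DF = (80.3 / 1.53)^1 (full precision, rounded at the end) = 52.48

52.48


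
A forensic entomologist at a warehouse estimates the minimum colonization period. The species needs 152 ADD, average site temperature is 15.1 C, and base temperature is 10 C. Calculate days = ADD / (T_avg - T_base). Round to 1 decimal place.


Insect development time:
Effective temperature = avg_temp - T_base = 15.1 - 10 = 5.1 C
Days = ADD / effective_temp = 152 / 5.1 = 29.8 days

29.8


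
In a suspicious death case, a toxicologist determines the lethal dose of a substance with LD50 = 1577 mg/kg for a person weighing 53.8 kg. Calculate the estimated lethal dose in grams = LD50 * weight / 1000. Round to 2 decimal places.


Lethal dose calculation:
Lethal dose = LD50 * body_weight / 1000
= 1577 * 53.8 / 1000
= 84842.6 / 1000
= 84.84 g

84.84


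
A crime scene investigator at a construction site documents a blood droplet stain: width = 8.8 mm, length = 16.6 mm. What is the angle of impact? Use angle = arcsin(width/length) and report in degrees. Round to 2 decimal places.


Blood spatter impact angle calculation:
width / length = 8.8 / 16.6 = 0.53012
angle = arcsin(0.53012)
angle = 32.01 degrees

32.01


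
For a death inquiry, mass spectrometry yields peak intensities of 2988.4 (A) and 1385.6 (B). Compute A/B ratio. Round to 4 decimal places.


Spectral peak ratio:
Peak A = 2988.4 counts
Peak B = 1385.6 counts
Ratio = 2988.4 / 1385.6 = 2.1568

2.1568


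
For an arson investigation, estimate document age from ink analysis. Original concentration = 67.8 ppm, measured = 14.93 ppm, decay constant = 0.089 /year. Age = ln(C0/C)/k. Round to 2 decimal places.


Document age estimation:
C0/C = 67.8 / 14.93 = 4.541192
ln(C0/C) = 1.51319
t = 1.51319 / 0.089 = 17.00 years

17.00


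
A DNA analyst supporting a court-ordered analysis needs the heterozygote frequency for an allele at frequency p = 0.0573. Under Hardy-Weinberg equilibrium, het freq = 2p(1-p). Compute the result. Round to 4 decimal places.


Hardy-Weinberg heterozygote frequency:
q = 1 - p = 1 - 0.0573 = 0.9427
2pq = 2 * 0.0573 * 0.9427 = 0.1080

0.1080


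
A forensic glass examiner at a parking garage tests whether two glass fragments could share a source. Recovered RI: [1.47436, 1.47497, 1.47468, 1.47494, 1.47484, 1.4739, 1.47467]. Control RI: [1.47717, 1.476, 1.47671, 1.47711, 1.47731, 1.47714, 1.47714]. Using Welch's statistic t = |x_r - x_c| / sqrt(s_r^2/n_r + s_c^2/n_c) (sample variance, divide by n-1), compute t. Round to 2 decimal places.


Welch's t-criterion for glass RI comparison:
Recovered mean = sum / n_r = 10.32236 / 7 = 1.4746229
Control mean = sum / n_c = 10.33858 / 7 = 1.47694
Recovered sample variance s_r^2 = 1.44224e-07
Control sample variance s_c^2 = 2.05867e-07
Welch SE (unpooled) = sqrt(s_r^2/n_r + s_c^2/n_c) = sqrt(2.06034e-08 + 2.94095e-08) = sqrt(5.00129e-08) = 0.000223636
|mean_r - mean_c| = 0.00231714
t = 0.00231714 / 0.000223636 = 10.36

10.36


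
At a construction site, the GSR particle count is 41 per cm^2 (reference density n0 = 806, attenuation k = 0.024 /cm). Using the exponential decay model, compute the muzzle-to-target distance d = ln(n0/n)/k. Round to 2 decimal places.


GSR distance calculation:
n0/n = 806 / 41 = 19.658537
ln(n0/n) = 2.978512
d = 2.978512 / 0.024 = 124.10 cm

124.10


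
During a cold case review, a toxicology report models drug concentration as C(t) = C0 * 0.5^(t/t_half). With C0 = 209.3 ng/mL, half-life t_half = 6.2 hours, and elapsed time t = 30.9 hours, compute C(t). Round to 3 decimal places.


Drug concentration decay:
Number of half-lives = t / t_half = 30.9 / 6.2 = 4.983871
Decay factor = 0.5^4.983871 = 0.03160133
C(t) = 209.3 * 0.03160133 = 6.614 ng/mL

6.614


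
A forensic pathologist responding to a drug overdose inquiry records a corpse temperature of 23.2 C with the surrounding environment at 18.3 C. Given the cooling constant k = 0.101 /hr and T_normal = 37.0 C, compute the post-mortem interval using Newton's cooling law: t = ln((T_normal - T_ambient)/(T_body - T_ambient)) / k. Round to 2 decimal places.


Using Newton's law of cooling:
t = ln((T_normal - T_ambient) / (T_body - T_ambient)) / k
T_normal - T_ambient = 18.7
T_body - T_ambient = 4.9
Ratio = 3.816327
ln(ratio) = 1.339288
t = 1.339288 / 0.101 = 13.26 hours

13.26


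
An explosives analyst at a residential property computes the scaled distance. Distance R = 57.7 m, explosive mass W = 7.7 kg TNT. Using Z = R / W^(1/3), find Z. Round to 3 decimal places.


Scaled distance calculation:
W^(1/3) = 7.7^(1/3) = 1.974681
Z = R / W^(1/3) = 57.7 / 1.974681
Z = 29.220 m/kg^(1/3)

29.220


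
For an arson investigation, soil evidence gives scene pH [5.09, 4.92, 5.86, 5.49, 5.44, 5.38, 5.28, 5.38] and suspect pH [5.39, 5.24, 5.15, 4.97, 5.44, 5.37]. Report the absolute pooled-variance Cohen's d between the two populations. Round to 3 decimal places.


Pooled-variance Cohen's d for soil pH comparison:
Scene mean = 42.84 / 8 = 5.355
Suspect mean = 31.56 / 6 = 5.26
Scene sample variance s_s^2 = 0.078114
Suspect sample variance s_c^2 = 0.0316
Pooled variance = ((n_s-1)*s_s^2 + (n_c-1)*s_c^2) / (n_s + n_c - 2) = 0.058733
Pooled SD = sqrt(0.058733) = 0.242349
Mean difference = 0.095
|d| = |0.095| / 0.242349 = 0.392

0.392


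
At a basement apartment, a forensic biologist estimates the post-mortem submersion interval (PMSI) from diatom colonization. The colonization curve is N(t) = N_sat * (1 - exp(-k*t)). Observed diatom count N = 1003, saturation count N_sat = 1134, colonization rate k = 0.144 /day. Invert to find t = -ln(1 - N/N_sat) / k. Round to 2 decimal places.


PMSI from diatom colonization curve:
N / N_sat = 1003 / 1134 = 0.88448
1 - N/N_sat = 0.11552
ln(1 - N/N_sat) = -2.158312
t = -ln(1 - N/N_sat) / k = -(-2.158312) / 0.144 = 14.99 days

14.99


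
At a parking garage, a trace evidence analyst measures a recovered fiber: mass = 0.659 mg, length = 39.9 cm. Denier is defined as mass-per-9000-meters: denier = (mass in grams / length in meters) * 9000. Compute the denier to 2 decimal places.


Denier calculation:
Mass in grams = 0.659 mg / 1000 = 0.000659 g
Length in meters = 39.9 cm / 100 = 0.399 m
Linear density = mass / length = 0.000659 / 0.399 = 0.00165163 g/m
Denier = (g/m) * 9000 = 0.00165163 * 9000 = 14.86

14.86


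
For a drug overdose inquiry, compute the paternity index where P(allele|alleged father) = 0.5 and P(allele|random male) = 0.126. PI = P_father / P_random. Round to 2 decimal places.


Paternity Index calculation:
PI = P(allele|father) / P(allele|random)
PI = 0.5 / 0.126
PI = 3.97

3.97


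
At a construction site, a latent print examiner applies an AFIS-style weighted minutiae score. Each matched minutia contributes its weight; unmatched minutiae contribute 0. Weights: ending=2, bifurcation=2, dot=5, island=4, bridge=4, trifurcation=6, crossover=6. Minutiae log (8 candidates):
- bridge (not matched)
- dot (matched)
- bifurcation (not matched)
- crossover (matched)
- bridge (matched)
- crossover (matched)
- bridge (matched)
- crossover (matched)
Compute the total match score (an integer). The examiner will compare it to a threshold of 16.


Weighted minutiae match score:
  bridge: not matched, +0
  dot: matched, +5 (running total 5)
  bifurcation: not matched, +0
  crossover: matched, +6 (running total 11)
  bridge: matched, +4 (running total 15)
  crossover: matched, +6 (running total 21)
  bridge: matched, +4 (running total 25)
  crossover: matched, +6 (running total 31)
Total score = 31
Threshold = 16; verdict = identification

31


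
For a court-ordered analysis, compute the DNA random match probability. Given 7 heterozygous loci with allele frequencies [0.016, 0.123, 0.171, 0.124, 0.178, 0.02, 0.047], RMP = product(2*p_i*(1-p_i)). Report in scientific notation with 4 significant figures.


Computing RMP for 7 loci:
Locus 1: 2 * 0.016 * 0.984 = 0.031488
Locus 2: 2 * 0.123 * 0.877 = 0.215742
Locus 3: 2 * 0.171 * 0.829 = 0.283518
Locus 4: 2 * 0.124 * 0.876 = 0.217248
Locus 5: 2 * 0.178 * 0.822 = 0.292632
Locus 6: 2 * 0.02 * 0.98 = 0.0392
Locus 7: 2 * 0.047 * 0.953 = 0.089582
RMP = 4.300e-07

4.300e-07


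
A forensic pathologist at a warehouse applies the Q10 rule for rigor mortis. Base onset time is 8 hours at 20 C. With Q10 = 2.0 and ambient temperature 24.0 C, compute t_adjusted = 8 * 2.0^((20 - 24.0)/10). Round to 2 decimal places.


Rigor mortis time adjustment:
Exponent = (T_ref - T_actual) / 10 = (20 - 24.0) / 10 = -0.4
Q10 factor = 2.0^-0.4 = 0.75786
t_adjusted = 8 * 0.75786 = 6.06 hours

6.06


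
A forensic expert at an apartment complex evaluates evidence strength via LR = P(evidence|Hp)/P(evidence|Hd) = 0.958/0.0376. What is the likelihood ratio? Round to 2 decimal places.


Likelihood ratio calculation:
LR = P(E|Hp) / P(E|Hd)
LR = 0.958 / 0.0376
LR = 25.48

25.48


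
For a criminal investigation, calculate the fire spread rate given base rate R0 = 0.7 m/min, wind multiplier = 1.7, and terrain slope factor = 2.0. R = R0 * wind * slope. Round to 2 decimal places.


Fire spread rate calculation:
R = R0 * wind_factor * slope_factor
= 0.7 * 1.7 * 2.0
= 1.19 * 2.0
= 2.38 m/min

2.38


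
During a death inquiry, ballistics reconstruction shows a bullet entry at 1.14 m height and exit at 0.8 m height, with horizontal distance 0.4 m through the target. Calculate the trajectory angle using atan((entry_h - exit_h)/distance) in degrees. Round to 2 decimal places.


Bullet trajectory angle:
Height difference = 1.14 - 0.8 = 0.34 m
angle = atan(0.34 / 0.4)
angle = atan(0.85)
angle = 40.36 degrees

40.36


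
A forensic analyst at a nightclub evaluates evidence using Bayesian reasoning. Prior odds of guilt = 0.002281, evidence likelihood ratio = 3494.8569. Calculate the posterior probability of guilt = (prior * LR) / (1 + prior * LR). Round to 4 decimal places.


Bayesian evidence evaluation:
Posterior odds = prior_odds * LR = 0.002281 * 3494.8569 = 7.971769
Posterior probability = posterior_odds / (1 + posterior_odds)
= 7.971769 / (1 + 7.971769)
= 7.971769 / 8.971769
= 0.8885

0.8885


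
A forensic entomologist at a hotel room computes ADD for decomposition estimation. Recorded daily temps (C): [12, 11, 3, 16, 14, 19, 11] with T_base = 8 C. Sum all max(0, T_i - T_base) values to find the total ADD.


Computing ADD day by day:
Day 1: max(0, 12 - 8) = 4
Day 2: max(0, 11 - 8) = 3
Day 3: max(0, 3 - 8) = 0
Day 4: max(0, 16 - 8) = 8
Day 5: max(0, 14 - 8) = 6
Day 6: max(0, 19 - 8) = 11
Day 7: max(0, 11 - 8) = 3
Total ADD = 35

35


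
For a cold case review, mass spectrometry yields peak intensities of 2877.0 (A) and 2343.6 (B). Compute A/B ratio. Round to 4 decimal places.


Spectral peak ratio:
Peak A = 2877.0 counts
Peak B = 2343.6 counts
Ratio = 2877.0 / 2343.6 = 1.2276

1.2276


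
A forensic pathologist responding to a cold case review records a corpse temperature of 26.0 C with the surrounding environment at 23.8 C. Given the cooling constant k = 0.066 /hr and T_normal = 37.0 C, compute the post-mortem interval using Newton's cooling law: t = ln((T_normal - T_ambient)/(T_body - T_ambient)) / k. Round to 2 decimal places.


Using Newton's law of cooling:
t = ln((T_normal - T_ambient) / (T_body - T_ambient)) / k
T_normal - T_ambient = 13.2
T_body - T_ambient = 2.2
Ratio = 6
ln(ratio) = 1.791759
t = 1.791759 / 0.066 = 27.15 hours

27.15


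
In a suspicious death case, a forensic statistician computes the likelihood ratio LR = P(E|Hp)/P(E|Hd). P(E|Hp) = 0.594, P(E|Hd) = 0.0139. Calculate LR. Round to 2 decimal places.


Likelihood ratio calculation:
LR = P(E|Hp) / P(E|Hd)
LR = 0.594 / 0.0139
LR = 42.73

42.73


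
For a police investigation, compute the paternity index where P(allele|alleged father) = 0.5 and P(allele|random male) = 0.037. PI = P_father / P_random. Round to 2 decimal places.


Paternity Index calculation:
PI = P(allele|father) / P(allele|random)
PI = 0.5 / 0.037
PI = 13.51

13.51


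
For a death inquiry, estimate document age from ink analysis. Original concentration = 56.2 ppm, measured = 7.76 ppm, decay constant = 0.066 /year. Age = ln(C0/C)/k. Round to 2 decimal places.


Document age estimation:
C0/C = 56.2 / 7.76 = 7.242268
ln(C0/C) = 1.979934
t = 1.979934 / 0.066 = 30.00 years

30.00


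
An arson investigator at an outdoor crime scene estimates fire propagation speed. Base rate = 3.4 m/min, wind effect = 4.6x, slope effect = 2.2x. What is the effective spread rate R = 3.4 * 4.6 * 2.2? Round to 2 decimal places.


Fire spread rate calculation:
R = R0 * wind_factor * slope_factor
= 3.4 * 4.6 * 2.2
= 15.64 * 2.2
= 34.41 m/min

34.41


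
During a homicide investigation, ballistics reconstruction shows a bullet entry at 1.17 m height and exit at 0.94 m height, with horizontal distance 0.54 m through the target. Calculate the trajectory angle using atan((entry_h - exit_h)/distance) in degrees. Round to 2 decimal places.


Bullet trajectory angle:
Height difference = 1.17 - 0.94 = 0.23 m
angle = atan(0.23 / 0.54)
angle = atan(0.425926)
angle = 23.07 degrees

23.07


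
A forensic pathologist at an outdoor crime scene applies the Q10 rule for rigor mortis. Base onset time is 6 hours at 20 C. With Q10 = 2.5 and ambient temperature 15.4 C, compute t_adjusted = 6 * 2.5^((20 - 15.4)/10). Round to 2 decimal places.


Rigor mortis time adjustment:
Exponent = (T_ref - T_actual) / 10 = (20 - 15.4) / 10 = 0.46
Q10 factor = 2.5^0.46 = 1.52424
t_adjusted = 6 * 1.52424 = 9.15 hours

9.15


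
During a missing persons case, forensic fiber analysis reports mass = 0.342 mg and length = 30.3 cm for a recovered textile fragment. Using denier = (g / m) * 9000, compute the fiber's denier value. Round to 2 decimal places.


Denier calculation:
Mass in grams = 0.342 mg / 1000 = 0.000342 g
Length in meters = 30.3 cm / 100 = 0.303 m
Linear density = mass / length = 0.000342 / 0.303 = 0.00112871 g/m
Denier = (g/m) * 9000 = 0.00112871 * 9000 = 10.16

10.16


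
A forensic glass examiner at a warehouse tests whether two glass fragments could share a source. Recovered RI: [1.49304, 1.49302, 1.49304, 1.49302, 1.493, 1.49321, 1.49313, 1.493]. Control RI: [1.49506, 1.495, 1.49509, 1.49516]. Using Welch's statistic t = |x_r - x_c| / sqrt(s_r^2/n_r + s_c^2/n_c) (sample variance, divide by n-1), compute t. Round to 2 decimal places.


Welch's t-criterion for glass RI comparison:
Recovered mean = sum / n_r = 11.94446 / 8 = 1.4930575
Control mean = sum / n_c = 5.98031 / 4 = 1.4950775
Recovered sample variance s_r^2 = 5.50714e-09
Control sample variance s_c^2 = 4.425e-09
Welch SE (unpooled) = sqrt(s_r^2/n_r + s_c^2/n_c) = sqrt(6.88393e-10 + 1.10625e-09) = sqrt(1.79464e-09) = 4.23632e-05
|mean_r - mean_c| = 0.00202
t = 0.00202 / 4.23632e-05 = 47.68

47.68


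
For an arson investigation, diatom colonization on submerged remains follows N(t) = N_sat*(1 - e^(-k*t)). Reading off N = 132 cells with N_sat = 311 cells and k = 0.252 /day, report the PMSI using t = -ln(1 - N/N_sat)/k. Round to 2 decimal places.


PMSI from diatom colonization curve:
N / N_sat = 132 / 311 = 0.424437
1 - N/N_sat = 0.575563
ln(1 - N/N_sat) = -0.552407
t = -ln(1 - N/N_sat) / k = -(-0.552407) / 0.252 = 2.19 days

2.19


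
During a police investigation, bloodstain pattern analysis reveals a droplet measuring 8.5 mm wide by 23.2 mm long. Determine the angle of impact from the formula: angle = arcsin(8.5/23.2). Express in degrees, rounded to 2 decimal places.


Blood spatter impact angle calculation:
width / length = 8.5 / 23.2 = 0.366379
angle = arcsin(0.366379)
angle = 21.49 degrees

21.49


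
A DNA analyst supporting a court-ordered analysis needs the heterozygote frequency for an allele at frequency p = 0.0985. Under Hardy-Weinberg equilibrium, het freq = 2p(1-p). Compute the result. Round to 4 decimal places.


Hardy-Weinberg heterozygote frequency:
q = 1 - p = 1 - 0.0985 = 0.9015
2pq = 2 * 0.0985 * 0.9015 = 0.1776

0.1776


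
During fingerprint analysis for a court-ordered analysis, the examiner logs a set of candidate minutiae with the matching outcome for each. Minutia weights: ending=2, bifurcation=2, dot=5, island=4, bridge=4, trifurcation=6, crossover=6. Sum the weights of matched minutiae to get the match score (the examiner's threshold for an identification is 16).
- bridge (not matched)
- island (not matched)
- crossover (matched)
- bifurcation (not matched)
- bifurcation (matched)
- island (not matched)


Weighted minutiae match score:
  bridge: not matched, +0
  island: not matched, +0
  crossover: matched, +6 (running total 6)
  bifurcation: not matched, +0
  bifurcation: matched, +2 (running total 8)
  island: not matched, +0
Total score = 8
Threshold = 16; verdict = inconclusive

8


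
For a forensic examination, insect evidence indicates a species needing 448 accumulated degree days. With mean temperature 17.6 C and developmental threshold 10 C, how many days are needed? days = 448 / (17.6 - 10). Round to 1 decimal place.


Insect development time:
Effective temperature = avg_temp - T_base = 17.6 - 10 = 7.6 C
Days = ADD / effective_temp = 448 / 7.6 = 58.9 days

58.9


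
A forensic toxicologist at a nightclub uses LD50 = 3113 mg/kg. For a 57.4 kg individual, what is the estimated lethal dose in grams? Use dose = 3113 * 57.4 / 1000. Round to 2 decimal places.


Lethal dose calculation:
Lethal dose = LD50 * body_weight / 1000
= 3113 * 57.4 / 1000
= 178686.2 / 1000
= 178.69 g

178.69


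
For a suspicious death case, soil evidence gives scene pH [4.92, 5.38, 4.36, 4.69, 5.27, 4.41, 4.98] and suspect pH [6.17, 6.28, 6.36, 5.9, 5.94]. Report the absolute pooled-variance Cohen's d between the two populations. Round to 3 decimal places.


Pooled-variance Cohen's d for soil pH comparison:
Scene mean = 34.01 / 7 = 4.858571
Suspect mean = 30.65 / 5 = 6.13
Scene sample variance s_s^2 = 0.156314
Suspect sample variance s_c^2 = 0.0415
Pooled variance = ((n_s-1)*s_s^2 + (n_c-1)*s_c^2) / (n_s + n_c - 2) = 0.110389
Pooled SD = sqrt(0.110389) = 0.332248
Mean difference = -1.271429
|d| = |-1.271429| / 0.332248 = 3.827

3.827


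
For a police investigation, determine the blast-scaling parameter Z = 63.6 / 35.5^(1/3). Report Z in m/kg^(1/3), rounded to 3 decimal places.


Scaled distance calculation:
W^(1/3) = 35.5^(1/3) = 3.286569
Z = R / W^(1/3) = 63.6 / 3.286569
Z = 19.351 m/kg^(1/3)

19.351


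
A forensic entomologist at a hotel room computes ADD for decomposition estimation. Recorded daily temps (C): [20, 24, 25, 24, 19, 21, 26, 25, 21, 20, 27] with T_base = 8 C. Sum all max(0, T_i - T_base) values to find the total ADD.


Computing ADD day by day:
Day 1: max(0, 20 - 8) = 12
Day 2: max(0, 24 - 8) = 16
Day 3: max(0, 25 - 8) = 17
Day 4: max(0, 24 - 8) = 16
Day 5: max(0, 19 - 8) = 11
Day 6: max(0, 21 - 8) = 13
Day 7: max(0, 26 - 8) = 18
Day 8: max(0, 25 - 8) = 17
Day 9: max(0, 21 - 8) = 13
Day 10: max(0, 20 - 8) = 12
Day 11: max(0, 27 - 8) = 19
Total ADD = 164

164


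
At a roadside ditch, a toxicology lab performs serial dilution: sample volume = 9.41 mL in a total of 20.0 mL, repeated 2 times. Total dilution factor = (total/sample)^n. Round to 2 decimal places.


Dilution factor calculation:
Single dilution = V_total / V_sample = 20.0 / 9.41 ≈ 2.125399
Number of dilutions = 2
Total DF = (20.0 / 9.41)^2 (full precision, rounded at the end) = 4.52

4.52


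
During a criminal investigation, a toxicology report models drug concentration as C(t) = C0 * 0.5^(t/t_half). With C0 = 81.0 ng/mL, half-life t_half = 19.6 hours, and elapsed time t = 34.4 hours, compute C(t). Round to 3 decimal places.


Drug concentration decay:
Number of half-lives = t / t_half = 34.4 / 19.6 = 1.755102
Decay factor = 0.5^1.755102 = 0.29625225
C(t) = 81.0 * 0.29625225 = 23.996 ng/mL

23.996


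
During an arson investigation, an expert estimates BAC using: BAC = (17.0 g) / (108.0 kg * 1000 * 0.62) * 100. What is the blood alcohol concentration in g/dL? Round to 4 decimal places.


Applying the Widmark formula:
BAC = (dose_g / (body_wt * 1000 * r)) * 100
Denominator = 108.0 * 1000 * 0.62 = 66960
BAC = (17.0 / 66960) * 100
BAC = 0.0254 g/dL

0.0254
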